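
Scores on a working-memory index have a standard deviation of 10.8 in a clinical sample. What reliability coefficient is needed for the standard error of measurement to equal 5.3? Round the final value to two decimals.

Required reliability = 1 − (SEM/SD)² = 1 − 0.2408 ≃ 0.7592

0.76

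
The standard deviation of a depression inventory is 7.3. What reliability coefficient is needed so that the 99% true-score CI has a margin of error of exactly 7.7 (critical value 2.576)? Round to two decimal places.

SEM needed = half-width / z = 7.7/2.576 ≃ 2.98913
r = 1 − (SEM / SD)² = 1 − (2.98913 / 7.3)² ≃ 1 − 0.16767 ≃ 0.83233

0.83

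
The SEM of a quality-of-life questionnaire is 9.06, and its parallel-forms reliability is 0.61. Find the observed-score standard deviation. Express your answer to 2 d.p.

14.51

σ = SEM·(1 − r)^(−1/2) ≈ 9.06·1.601 ≈ 14.508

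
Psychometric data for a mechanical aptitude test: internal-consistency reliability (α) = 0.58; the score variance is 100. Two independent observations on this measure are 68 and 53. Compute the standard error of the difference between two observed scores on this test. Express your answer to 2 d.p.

SD = √100 = 10.000
SEM = 10.000 · √(1 − 0.580) = 10.000 · √0.420 ≈ 10.000 · 0.648 ≈ 6.481
SE_diff = √2 · SEM ≈ 9.165

9.17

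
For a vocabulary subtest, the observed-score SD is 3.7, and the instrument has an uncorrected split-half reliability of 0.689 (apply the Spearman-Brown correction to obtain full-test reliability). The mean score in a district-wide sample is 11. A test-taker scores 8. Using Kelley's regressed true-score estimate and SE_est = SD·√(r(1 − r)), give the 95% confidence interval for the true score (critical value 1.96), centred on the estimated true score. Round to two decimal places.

r_full = 2·0.689 / (1 + 0.689) ≈ 0.8159
T̂ = r·X + (1 − r)·M = 0.8159×8 + 0.1841×11 ≈ 6.5269 + 2.0255 ≈ 8.5524
SE_est = SD × √(r(1 − r)) = 3.7000 × √0.1502 ≈ 3.7000 × 0.3876 ≈ 1.4341
95% CI: 8.5524 ± 2.8108 ≈ (5.7416, 11.3632)

[5.74, 11.36]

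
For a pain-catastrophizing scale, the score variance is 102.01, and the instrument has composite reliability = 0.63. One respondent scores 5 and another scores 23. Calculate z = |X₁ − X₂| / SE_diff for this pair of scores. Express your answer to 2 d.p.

2.07

σ = 102.01^(1/2) = 10.100
SEM = 10.100×√(1 − 0.630) ≈ 6.144
SE_diff = SEM × √2 ≈ 6.144 × 1.414 ≈ 8.688
z = |5 − 23| / 8.688 = 18 / 8.688 ≈ 2.072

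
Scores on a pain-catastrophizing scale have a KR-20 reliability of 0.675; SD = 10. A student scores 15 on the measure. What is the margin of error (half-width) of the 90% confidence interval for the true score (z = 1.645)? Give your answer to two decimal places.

9.38

SEM = 10.000 * √(1 − 0.675) = 10.000 * √0.325 ≃ 10.000 * 0.570 ≃ 5.701
Margin = 1.645 * 5.701 ≃ 9.378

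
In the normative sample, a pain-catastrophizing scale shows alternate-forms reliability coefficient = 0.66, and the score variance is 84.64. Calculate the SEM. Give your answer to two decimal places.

σ = 84.64^(1/2) = 9.200
SEM = 9.200 * √(1 − 0.660) = 9.200 * √0.340 ≈ 9.200 * 0.583 ≈ 5.364

5.36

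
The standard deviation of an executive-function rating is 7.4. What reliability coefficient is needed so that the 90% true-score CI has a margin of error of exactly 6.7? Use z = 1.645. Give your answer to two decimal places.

0.70

SEM needed = half-width / z = 6.7/1.645 ≈ 4.0729
r = 1 − (SEM / SD)² = 1 − (4.0729 / 7.4)² ≈ 1 − 0.3029 ≈ 0.6971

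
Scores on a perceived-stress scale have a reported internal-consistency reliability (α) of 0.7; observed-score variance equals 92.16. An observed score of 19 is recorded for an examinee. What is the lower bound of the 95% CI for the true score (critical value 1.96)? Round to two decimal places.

8.69

σ = 92.16^(1/2) = 9.600
SEM = 9.600·√(1 − 0.700) ≈ 5.258
Margin = 1.96 · 5.258 ≈ 10.306
Lower bound: 19 − 10.306 = 8.694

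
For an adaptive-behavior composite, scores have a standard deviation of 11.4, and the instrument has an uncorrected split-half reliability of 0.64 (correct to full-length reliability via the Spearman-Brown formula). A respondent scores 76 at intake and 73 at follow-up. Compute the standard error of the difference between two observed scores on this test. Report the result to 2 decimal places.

7.55

r_full = 2·0.64 / (1 + 0.64) ≈ 0.780
SEM = 11.400*√(1 − 0.780) ≈ 5.341
SE_diff = SEM * √2 ≈ 5.341 * 1.414 ≈ 7.554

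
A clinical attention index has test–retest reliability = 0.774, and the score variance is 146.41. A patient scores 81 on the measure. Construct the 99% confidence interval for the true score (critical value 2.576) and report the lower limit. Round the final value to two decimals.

66.18

SD = √146.41 = 12.1000
SEM = 12.1000 * √(1 − 0.7740) = 12.1000 * √0.2260 ≈ 12.1000 * 0.4754 ≈ 5.7523
Half-width = 2.576*5.7523 ≈ 14.8179
Lower limit = 81 − 14.8179 ≈ 66.1821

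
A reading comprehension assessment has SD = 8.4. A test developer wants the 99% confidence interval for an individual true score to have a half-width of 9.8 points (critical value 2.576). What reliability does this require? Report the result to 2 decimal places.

0.79

Required SEM = 9.8 / 2.576 ≈ 3.8043
r = 1 − (3.8043/8.4)² ≈ 1 − 0.2051 ≈ 0.7949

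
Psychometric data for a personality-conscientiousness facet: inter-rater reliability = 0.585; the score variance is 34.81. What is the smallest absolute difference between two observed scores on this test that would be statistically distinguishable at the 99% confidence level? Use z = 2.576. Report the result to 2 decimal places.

13.85

σ = 34.81^(1/2) = 5.900
SEM = 5.900·√(1 − 0.585) ≃ 3.801
SE_diff = SEM · √2 ≃ 3.801 · 1.414 ≃ 5.375
Minimum reliable difference = 2.576 · SE_diff ≃ 2.576 · 5.375 ≃ 13.846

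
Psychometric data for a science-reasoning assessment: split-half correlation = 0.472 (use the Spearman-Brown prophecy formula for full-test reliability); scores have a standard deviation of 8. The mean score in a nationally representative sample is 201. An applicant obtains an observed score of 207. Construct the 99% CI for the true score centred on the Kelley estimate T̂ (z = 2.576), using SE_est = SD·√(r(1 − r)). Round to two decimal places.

[194.96, 214.73]

Spearman-Brown: r = 2(0.472) / (1 + 0.472) = 0.944 / 1.472 ≈ 0.641
T̂ = 0.641(207) + 0.359(201) ≈ 204.848
SE_est = 8.000×√(0.641×0.359) ≈ 3.837
CI = 204.848 ± 2.576 × 3.837 → [194.964, 214.732]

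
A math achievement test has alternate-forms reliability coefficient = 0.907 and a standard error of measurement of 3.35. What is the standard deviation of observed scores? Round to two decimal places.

10.99

SD = SEM / √(1 − r) = 3.35 / √0.0930 ≈ 3.35 / 0.3050 ≈ 10.9851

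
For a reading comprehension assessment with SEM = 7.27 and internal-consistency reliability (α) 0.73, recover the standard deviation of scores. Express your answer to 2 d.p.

13.99

σ = SEM·(1 − r)^(−1/2) ≈ 7.27×1.9245 ≈ 13.9911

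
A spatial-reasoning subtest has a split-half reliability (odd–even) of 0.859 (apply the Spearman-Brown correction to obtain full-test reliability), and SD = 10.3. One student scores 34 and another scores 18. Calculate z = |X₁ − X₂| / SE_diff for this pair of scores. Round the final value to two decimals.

3.99

Spearman-Brown: r = 2(0.859) / (1 + 0.859) = 1.71800 / 1.85900 ≈ 0.92415
SEM = 10.30000*√(1 − 0.92415) ≈ 2.83666
SE_diff = SEM * √2 ≈ 2.83666 * 1.41421 ≈ 4.01164
z = 16 / 4.01164 ≈ 3.98839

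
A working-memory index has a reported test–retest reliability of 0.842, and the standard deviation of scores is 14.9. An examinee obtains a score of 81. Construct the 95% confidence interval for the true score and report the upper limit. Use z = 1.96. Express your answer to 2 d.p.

92.61

SEM = 14.9000 · √(1 − 0.8420) = 14.9000 · √0.1580 ≈ 14.9000 · 0.3975 ≈ 5.9226
1.96 · SEM ≈ 11.6084
Upper bound: 81 + 11.6084 = 92.6084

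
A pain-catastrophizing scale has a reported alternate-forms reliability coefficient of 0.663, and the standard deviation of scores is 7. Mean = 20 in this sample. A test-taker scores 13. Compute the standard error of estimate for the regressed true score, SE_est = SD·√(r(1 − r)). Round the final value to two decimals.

SE_est = 7.000*√(0.663*0.337) ≈ 3.309

3.31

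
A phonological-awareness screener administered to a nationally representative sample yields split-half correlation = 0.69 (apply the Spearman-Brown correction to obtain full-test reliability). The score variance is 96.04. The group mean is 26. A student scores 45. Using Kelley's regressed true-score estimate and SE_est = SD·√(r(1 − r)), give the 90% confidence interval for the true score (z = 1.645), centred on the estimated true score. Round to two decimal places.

[35.28, 47.75]

σ = 96.04^(1/2) = 9.800
Full-length reliability (Spearman-Brown) = 2(0.69)/(1+0.69) ≈ 0.817
T̂ = r·X + (1 − r)·M = 0.817×45 + 0.183×26 ≈ 36.746 + 4.769 ≈ 41.515
SE_est = SD × √(r(1 − r)) = 9.800 × √0.150 ≈ 9.800 × 0.387 ≈ 3.793
CI = 41.515 ± 1.645 × 3.793 → [35.276, 47.754]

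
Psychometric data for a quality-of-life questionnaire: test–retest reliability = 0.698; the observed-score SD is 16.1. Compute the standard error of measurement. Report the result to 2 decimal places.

SEM = 16.100 × √(1 − 0.698) = 16.100 × √0.302 ≈ 16.100 × 0.550 ≈ 8.848

8.85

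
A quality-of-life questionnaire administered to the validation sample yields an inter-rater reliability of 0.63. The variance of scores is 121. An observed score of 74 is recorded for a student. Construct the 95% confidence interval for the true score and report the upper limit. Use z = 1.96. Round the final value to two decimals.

87.11

SD = √121 ≈ 11.000
SEM = 11.000 × √(1 − 0.630) = 11.000 × √0.370 ≈ 11.000 × 0.608 ≈ 6.691
1.96 × SEM ≈ 13.114
Upper limit = 74 + 13.114 ≈ 87.114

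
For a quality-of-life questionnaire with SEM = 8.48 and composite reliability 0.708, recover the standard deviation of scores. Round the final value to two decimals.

SD = 8.48 / √(1 − 0.708) ≈ 15.6929

15.69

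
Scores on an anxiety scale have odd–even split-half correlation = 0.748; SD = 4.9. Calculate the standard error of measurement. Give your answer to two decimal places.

r_full = 2·0.748 / (1 + 0.748) ≃ 0.85584
The standard error of measurement is 4.90000·√(1 − 0.85584) ≃ 4.90000·0.37969 ≃ 1.86048.

1.86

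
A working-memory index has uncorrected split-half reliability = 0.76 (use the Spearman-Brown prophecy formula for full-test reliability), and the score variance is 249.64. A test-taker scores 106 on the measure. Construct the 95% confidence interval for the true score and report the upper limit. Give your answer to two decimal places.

117.44

SD = √249.64 ≃ 15.8000
Spearman-Brown: r = 2(0.76) / (1 + 0.76) = 1.5200 / 1.7600 ≃ 0.8636
SEM = 15.8000 · √(1 − 0.8636) = 15.8000 · √0.1364 ≃ 15.8000 · 0.3693 ≃ 5.8345
Half-width = 1.96·5.8345 ≃ 11.4357
Upper bound: 106 + 11.4357 = 117.4357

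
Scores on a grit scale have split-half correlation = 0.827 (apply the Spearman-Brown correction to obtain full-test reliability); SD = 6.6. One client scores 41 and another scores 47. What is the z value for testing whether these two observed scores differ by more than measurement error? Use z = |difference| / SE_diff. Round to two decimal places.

2.09

r_full = 2·0.827 / (1 + 0.827) ≈ 0.905
The standard error of measurement is 6.600*√(1 − 0.905) ≈ 6.600*0.308 ≈ 2.031.
SE_diff = √2 * SEM ≈ 2.872
z = |41 − 47| / 2.872 = 6 / 2.872 ≈ 2.089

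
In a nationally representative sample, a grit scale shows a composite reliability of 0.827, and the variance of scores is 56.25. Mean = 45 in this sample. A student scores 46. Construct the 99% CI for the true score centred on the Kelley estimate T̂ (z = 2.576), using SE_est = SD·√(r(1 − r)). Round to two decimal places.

SD = √56.25 ≈ 7.5000
T̂ = r·X + (1 − r)·M = 0.8270*46 + 0.1730*45 = 38.0420 + 7.7850 ≈ 45.8270
SE_est = 7.5000·√[r(1 − r)] ≈ 2.8369
CI = 45.8270 ± 2.576 * 2.8369 → [38.5193, 53.1347]

[38.52, 53.13]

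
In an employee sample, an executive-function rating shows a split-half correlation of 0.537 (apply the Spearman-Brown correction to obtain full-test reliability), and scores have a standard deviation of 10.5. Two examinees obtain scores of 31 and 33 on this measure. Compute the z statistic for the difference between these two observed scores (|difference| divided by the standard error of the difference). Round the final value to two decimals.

0.25

Spearman-Brown: r = 2(0.537) / (1 + 0.537) = 1.074 / 1.537 ≈ 0.699
SEM = 10.500 × √(1 − 0.699) = 10.500 × √0.301 ≈ 10.500 × 0.549 ≈ 5.763
SE_diff = √2 × SEM ≈ 8.150
z = 2 / 8.150 ≈ 0.245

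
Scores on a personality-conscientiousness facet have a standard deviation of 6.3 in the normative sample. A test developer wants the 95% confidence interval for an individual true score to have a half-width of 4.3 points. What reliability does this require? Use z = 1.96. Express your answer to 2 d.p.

Required SEM = 4.3 / 1.96 ≃ 2.194
r = 1 − (SEM / SD)² = 1 − (2.194 / 6.3)² ≃ 1 − 0.121 ≃ 0.879

0.88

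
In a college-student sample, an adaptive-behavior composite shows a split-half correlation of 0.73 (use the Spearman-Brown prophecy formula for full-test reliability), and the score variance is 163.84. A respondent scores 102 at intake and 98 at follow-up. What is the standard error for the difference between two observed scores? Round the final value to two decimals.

σ = 163.84^(1/2) = 12.8000
Spearman-Brown: r = 2(0.73) / (1 + 0.73) = 1.4600 / 1.7300 ≈ 0.8439
SEM = 12.8000*√(1 − 0.8439) ≈ 5.0567
SE_diff = √2 * SEM ≈ 7.1513

7.15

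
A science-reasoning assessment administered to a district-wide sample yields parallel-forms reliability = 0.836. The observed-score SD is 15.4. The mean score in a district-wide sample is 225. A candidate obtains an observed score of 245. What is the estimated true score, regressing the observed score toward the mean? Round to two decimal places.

241.72

T̂ = 0.83600(245) + 0.16400(225) ≈ 241.72000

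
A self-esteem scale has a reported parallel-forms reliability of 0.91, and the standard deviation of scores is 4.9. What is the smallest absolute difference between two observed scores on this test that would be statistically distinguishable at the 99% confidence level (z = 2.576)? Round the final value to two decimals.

SEM = 4.900 * √(1 − 0.910) = 4.900 * √0.090 ≈ 4.900 * 0.300 ≈ 1.470
SE_diff = SEM * √2 ≈ 1.470 * 1.414 ≈ 2.079
Smallest detectable difference = 2.576*2.079 ≈ 5.355

5.36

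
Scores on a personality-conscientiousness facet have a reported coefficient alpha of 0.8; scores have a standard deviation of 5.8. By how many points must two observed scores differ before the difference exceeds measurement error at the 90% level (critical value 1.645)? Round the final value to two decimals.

SEM = 5.8000*√(1 − 0.8000) ≈ 2.5938
SE_diff = √2 * SEM ≈ 3.6682
Smallest detectable difference = 1.645*3.6682 ≈ 6.0343

6.03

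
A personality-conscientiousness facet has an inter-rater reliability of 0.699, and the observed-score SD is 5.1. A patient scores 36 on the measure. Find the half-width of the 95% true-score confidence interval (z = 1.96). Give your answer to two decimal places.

5.48

SEM = 5.1000×√(1 − 0.6990) ≈ 2.7980
1.96 × SEM ≈ 5.4842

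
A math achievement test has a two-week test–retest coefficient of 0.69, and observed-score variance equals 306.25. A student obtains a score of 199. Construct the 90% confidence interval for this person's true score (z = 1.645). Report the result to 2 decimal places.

σ = 306.25^(1/2) = 17.5000
SEM = 17.5000 · √(1 − 0.6900) = 17.5000 · √0.3100 ≈ 17.5000 · 0.5568 ≈ 9.7436
Half-width = 1.645·9.7436 ≈ 16.0282
CI = 199 ± 16.0282 → [182.9718, 215.0282]

[182.97, 215.03]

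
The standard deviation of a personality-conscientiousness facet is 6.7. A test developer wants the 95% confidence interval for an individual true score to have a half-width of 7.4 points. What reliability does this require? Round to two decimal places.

SEM needed = half-width / z = 7.4/1.96 ≈ 3.776
r = 1 − (3.776/6.7)² ≈ 1 − 0.318 ≈ 0.682

0.68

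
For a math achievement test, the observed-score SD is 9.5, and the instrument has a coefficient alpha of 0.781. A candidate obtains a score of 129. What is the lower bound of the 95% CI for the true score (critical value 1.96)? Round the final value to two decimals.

SEM = 9.50000 · √(1 − 0.78100) = 9.50000 · √0.21900 ≈ 9.50000 · 0.46797 ≈ 4.44576
Half-width = 1.96·4.44576 ≈ 8.71368
Lower limit = 129 − 8.71368 ≈ 120.28632

120.29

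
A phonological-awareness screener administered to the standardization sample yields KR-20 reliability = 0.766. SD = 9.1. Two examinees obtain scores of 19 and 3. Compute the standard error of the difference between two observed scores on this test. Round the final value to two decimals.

SEM = 9.10000 · √(1 − 0.76600) = 9.10000 · √0.23400 ≈ 9.10000 · 0.48374 ≈ 4.40199
SE_diff = SEM · √2 ≈ 4.40199 · 1.41421 ≈ 6.22536

6.23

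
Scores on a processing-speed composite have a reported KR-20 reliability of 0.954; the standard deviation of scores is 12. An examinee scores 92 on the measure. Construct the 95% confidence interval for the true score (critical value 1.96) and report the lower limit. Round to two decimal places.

SEM = 12.000 · √(1 − 0.954) = 12.000 · √0.046 ≃ 12.000 · 0.214 ≃ 2.574
1.96 · SEM ≃ 5.044
Lower bound: 92 − 5.044 = 86.956

86.96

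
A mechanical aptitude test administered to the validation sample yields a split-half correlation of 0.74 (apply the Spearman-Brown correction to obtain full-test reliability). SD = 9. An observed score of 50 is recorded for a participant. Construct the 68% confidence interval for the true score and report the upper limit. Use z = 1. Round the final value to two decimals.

r_full = 2·0.74 / (1 + 0.74) ≃ 0.851
SEM = 9.000 · √(1 − 0.851) = 9.000 · √0.149 ≃ 9.000 · 0.387 ≃ 3.479
Half-width = 1·3.479 ≃ 3.479
Upper limit = 50 + 3.479 ≃ 53.479

53.48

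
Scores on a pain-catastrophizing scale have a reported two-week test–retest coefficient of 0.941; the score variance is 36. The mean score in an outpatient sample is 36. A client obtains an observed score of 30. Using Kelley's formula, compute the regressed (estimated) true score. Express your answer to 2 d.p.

T̂ = r·X + (1 − r)·M = 0.941·30 + 0.059·36 = 28.230 + 2.124 ≃ 30.354

30.35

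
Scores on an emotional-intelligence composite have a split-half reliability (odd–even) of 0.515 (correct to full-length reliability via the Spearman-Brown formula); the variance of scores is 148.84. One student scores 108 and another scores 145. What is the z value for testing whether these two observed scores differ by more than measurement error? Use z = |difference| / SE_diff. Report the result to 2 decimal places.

SD = √148.84 = 12.2000
r_full = 2·0.515 / (1 + 0.515) ≈ 0.6799
The standard error of measurement is 12.2000·√(1 − 0.6799) ≈ 12.2000·0.5658 ≈ 6.9028.
SE_diff = √2 · SEM ≈ 9.7620
z = 37 / 9.7620 ≈ 3.7902

3.79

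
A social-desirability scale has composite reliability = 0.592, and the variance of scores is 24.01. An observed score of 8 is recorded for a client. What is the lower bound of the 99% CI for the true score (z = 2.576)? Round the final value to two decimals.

σ = 24.01^(1/2) = 4.90000
SEM = 4.90000*√(1 − 0.59200) ≈ 3.12987
Margin = 2.576 * 3.12987 ≈ 8.06254
Lower bound: 8 − 8.06254 = -0.06254

-0.06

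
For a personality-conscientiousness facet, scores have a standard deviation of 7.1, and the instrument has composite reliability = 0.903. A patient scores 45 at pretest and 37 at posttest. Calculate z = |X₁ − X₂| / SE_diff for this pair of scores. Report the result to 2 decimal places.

SEM = 7.10000 * √(1 − 0.90300) = 7.10000 * √0.09700 ≈ 7.10000 * 0.31145 ≈ 2.21128
SE_diff = SEM * √2 ≈ 2.21128 * 1.41421 ≈ 3.12723
z = |45 − 37| / 3.12723 = 8 / 3.12723 ≈ 2.55818

2.56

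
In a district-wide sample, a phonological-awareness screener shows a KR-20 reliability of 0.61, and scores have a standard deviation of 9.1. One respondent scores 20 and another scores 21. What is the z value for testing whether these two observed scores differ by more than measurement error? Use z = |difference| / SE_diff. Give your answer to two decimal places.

SEM = 9.10000·√(1 − 0.61000) ≈ 5.68295
Standard error of the difference = 5.68295·√2 ≈ 8.03690
z = 1 / 8.03690 ≈ 0.12443

0.12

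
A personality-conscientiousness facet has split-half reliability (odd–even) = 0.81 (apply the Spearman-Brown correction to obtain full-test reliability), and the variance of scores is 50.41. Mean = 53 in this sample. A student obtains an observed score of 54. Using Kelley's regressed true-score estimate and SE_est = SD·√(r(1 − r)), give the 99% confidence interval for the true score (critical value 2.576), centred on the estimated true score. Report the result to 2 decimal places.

[48.29, 59.50]

σ = 50.41^(1/2) = 7.10000
r_full = 2·0.81 / (1 + 0.81) ≈ 0.89503
T̂ = 0.89503(54) + 0.10497(53) ≈ 53.89503
SE_est = 7.10000·√(0.89503·0.10497) ≈ 2.17628
CI = 53.89503 ± 2.576 · 2.17628 → [48.28894, 59.50112]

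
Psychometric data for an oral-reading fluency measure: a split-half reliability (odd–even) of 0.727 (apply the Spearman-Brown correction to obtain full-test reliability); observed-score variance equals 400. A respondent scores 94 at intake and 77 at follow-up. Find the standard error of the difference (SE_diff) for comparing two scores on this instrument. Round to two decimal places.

11.25

σ = 400^(1/2) = 20.0000
Spearman-Brown: r = 2(0.727) / (1 + 0.727) = 1.4540 / 1.7270 ≈ 0.8419
SEM = 20.0000·√(1 − 0.8419) ≈ 7.9518
Standard error of the difference = 7.9518·√2 ≈ 11.2455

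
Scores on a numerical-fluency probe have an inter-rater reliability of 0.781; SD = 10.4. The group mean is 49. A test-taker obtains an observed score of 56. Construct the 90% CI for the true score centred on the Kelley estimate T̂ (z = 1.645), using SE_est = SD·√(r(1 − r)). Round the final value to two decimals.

T̂ = r·X + (1 − r)·M = 0.781*56 + 0.219*49 = 43.736 + 10.731 ≈ 54.467
SE_est = SD * √(r(1 − r)) = 10.400 * √0.171 ≈ 10.400 * 0.414 ≈ 4.301
CI = 54.467 ± 1.645 * 4.301 → [47.392, 61.542]

[47.39, 61.54]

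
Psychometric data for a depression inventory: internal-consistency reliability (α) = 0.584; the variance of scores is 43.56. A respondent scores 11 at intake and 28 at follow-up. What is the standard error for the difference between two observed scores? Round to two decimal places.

SD = √43.56 ≈ 6.6000
SEM = 6.6000 · √(1 − 0.5840) = 6.6000 · √0.4160 ≈ 6.6000 · 0.6450 ≈ 4.2569
SE_diff = √2 · SEM ≈ 6.0201

6.02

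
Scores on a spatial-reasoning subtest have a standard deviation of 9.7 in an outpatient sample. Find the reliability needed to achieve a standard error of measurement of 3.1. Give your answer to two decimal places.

r = 1 − (3.1000/9.7)² ≈ 1 − 0.1021 ≈ 0.8979

0.90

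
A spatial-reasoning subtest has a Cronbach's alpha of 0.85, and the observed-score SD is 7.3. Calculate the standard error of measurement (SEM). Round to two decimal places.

SEM = 7.3000 · √(1 − 0.8500) = 7.3000 · √0.1500 ≃ 7.3000 · 0.3873 ≃ 2.8273

2.83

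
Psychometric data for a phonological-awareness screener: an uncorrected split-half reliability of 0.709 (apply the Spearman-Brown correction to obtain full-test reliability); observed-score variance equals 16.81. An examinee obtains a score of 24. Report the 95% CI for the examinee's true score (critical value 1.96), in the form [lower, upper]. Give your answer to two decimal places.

[20.68, 27.32]

σ = 16.81^(1/2) = 4.10000
Full-length reliability (Spearman-Brown) = 2(0.709)/(1+0.709) ≈ 0.82972
SEM = 4.10000×√(1 − 0.82972) ≈ 1.69184
Margin = 1.96 × 1.69184 ≈ 3.31601
Interval: (20.68399, 27.31601)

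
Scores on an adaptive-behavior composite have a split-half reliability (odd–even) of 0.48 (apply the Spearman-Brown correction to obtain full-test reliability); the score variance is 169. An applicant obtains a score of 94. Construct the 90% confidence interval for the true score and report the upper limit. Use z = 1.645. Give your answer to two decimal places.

106.68

σ = 169^(1/2) = 13.000
Full-length reliability (Spearman-Brown) = 2(0.48)/(1+0.48) ≈ 0.649
The standard error of measurement is 13.000×√(1 − 0.649) ≈ 13.000×0.593 ≈ 7.706.
Margin = 1.645 × 7.706 ≈ 12.676
Upper limit = 94 + 12.676 ≈ 106.676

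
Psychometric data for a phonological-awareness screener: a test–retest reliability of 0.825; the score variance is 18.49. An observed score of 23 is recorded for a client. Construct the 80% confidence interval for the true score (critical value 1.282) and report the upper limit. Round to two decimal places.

SD = √18.49 ≈ 4.30000
SEM = 4.30000 * √(1 − 0.82500) = 4.30000 * √0.17500 ≈ 4.30000 * 0.41833 ≈ 1.79882
Margin = 1.282 * 1.79882 ≈ 2.30609
Upper bound: 23 + 2.30609 = 25.30609

25.31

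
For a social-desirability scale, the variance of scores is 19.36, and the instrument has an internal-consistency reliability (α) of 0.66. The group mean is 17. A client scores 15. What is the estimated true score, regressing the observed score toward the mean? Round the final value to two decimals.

15.68

T̂ = r·X + (1 − r)·M = 0.6600·15 + 0.3400·17 = 9.9000 + 5.7800 ≃ 15.6800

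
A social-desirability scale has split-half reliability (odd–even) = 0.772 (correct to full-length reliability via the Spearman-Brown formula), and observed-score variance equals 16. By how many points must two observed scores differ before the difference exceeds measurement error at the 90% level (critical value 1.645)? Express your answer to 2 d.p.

3.34

SD = √16 ≈ 4.00000
r_full = 2·0.772 / (1 + 0.772) ≈ 0.87133
SEM = 4.00000×√(1 − 0.87133) ≈ 1.43481
SE_diff = √2 × SEM ≈ 2.02913
Smallest detectable difference = 1.645×2.02913 ≈ 3.33792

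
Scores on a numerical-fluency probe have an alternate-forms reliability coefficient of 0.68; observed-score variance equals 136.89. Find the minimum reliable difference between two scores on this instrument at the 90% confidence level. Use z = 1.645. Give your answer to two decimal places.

SD = √136.89 = 11.700
The standard error of measurement is 11.700*√(1 − 0.680) ≈ 11.700*0.566 ≈ 6.619.
Standard error of the difference = 6.619·√2 ≈ 9.360
Smallest detectable difference = 1.645*9.360 ≈ 15.397

15.40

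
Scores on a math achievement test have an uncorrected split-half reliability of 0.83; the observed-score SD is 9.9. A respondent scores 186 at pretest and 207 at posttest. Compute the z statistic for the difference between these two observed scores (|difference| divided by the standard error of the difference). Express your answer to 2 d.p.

Full-length reliability (Spearman-Brown) = 2(0.83)/(1+0.83) ≈ 0.907
SEM = 9.900·√(1 − 0.907) ≈ 3.017
Standard error of the difference = 3.017·√2 ≈ 4.267
z = 21 / 4.267 ≈ 4.921

4.92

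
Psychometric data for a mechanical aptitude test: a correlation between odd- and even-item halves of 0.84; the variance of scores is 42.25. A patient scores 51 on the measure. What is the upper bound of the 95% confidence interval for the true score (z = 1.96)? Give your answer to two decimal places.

SD = √42.25 = 6.50000
r_full = 2·0.84 / (1 + 0.84) ≈ 0.91304
The standard error of measurement is 6.50000·√(1 − 0.91304) ≈ 6.50000·0.29488 ≈ 1.91675.
Half-width = 1.96·1.91675 ≈ 3.75682
Upper bound: 51 + 3.75682 = 54.75682

54.76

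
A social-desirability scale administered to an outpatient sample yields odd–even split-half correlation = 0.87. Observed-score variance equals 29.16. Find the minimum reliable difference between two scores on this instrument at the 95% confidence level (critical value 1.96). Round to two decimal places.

SD = √29.16 = 5.4000
Full-length reliability (Spearman-Brown) = 2(0.87)/(1+0.87) ≈ 0.9305
SEM = 5.4000·√(1 − 0.9305) ≈ 1.4238
SE_diff = √2 · SEM ≈ 2.0135
Minimum reliable difference = 1.96 · SE_diff ≈ 1.96 · 2.0135 ≈ 3.9465

3.95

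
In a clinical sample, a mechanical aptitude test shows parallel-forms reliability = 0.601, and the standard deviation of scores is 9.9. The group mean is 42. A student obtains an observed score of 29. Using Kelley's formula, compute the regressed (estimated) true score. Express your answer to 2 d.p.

Estimated true score = 0.601·29 + (1 − 0.601)·42 ≈ 34.187

34.19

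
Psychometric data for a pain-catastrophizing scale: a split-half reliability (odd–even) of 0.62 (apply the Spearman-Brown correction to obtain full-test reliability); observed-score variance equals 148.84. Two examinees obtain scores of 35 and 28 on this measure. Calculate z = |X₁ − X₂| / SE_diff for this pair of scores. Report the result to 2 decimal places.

SD = √148.84 = 12.200
Spearman-Brown: r = 2(0.62) / (1 + 0.62) = 1.240 / 1.620 ≃ 0.765
SEM = 12.200 × √(1 − 0.765) = 12.200 × √0.235 ≃ 12.200 × 0.484 ≃ 5.909
SE_diff = SEM × √2 ≃ 5.909 × 1.414 ≃ 8.356
z = |35 − 28| / 8.356 = 7 / 8.356 ≃ 0.838

0.84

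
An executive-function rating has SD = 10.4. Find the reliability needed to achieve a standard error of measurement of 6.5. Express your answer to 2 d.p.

0.61

r = 1 − (6.5000/10.4)² ≈ 1 − 0.3906 ≈ 0.6094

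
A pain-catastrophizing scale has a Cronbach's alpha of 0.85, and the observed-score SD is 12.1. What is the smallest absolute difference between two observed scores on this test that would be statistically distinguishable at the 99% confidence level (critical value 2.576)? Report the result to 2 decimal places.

17.07

SEM = 12.100 × √(1 − 0.850) = 12.100 × √0.150 ≈ 12.100 × 0.387 ≈ 4.686
Standard error of the difference = 4.686·√2 ≈ 6.627
Smallest detectable difference = 2.576×6.627 ≈ 17.072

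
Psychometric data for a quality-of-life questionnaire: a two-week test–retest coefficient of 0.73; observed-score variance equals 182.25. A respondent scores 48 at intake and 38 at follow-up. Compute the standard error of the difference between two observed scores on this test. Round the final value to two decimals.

σ = 182.25^(1/2) = 13.5000
The standard error of measurement is 13.5000*√(1 − 0.7300) ≃ 13.5000*0.5196 ≃ 7.0148.
SE_diff = SEM * √2 ≃ 7.0148 * 1.4142 ≃ 9.9204

9.92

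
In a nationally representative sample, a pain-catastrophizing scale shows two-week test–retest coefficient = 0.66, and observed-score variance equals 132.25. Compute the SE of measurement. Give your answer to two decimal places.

SD = √132.25 ≈ 11.5000
SEM = 11.5000 · √(1 − 0.6600) = 11.5000 · √0.3400 ≈ 11.5000 · 0.5831 ≈ 6.7056

6.71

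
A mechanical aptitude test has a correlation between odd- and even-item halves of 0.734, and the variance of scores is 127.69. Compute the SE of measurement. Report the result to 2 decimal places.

SD = √127.69 ≈ 11.300
Full-length reliability (Spearman-Brown) = 2(0.734)/(1+0.734) ≈ 0.847
SEM = 11.300 × √(1 − 0.847) = 11.300 × √0.153 ≈ 11.300 × 0.392 ≈ 4.426

4.43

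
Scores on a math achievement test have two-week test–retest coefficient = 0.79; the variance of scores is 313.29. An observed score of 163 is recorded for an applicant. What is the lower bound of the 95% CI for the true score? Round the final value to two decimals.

147.10

σ = 313.29^(1/2) = 17.7000
The standard error of measurement is 17.7000·√(1 − 0.7900) ≈ 17.7000·0.4583 ≈ 8.1112.
Half-width = 1.96·8.1112 ≈ 15.8979
Lower bound: 163 − 15.8979 = 147.1021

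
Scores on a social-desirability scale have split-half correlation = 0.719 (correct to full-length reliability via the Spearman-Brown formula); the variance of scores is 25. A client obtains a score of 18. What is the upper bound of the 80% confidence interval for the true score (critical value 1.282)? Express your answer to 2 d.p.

20.59

SD = √25 = 5.0000
Spearman-Brown: r = 2(0.719) / (1 + 0.719) = 1.4380 / 1.7190 ≃ 0.8365
The standard error of measurement is 5.0000*√(1 − 0.8365) ≃ 5.0000*0.4043 ≃ 2.0216.
1.282 * SEM ≃ 2.5916
Upper limit = 18 + 2.5916 ≃ 20.5916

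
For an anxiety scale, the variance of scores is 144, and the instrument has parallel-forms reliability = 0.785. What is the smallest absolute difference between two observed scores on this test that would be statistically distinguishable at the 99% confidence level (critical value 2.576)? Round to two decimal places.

σ = 144^(1/2) = 12.0000
SEM = 12.0000×√(1 − 0.7850) ≈ 5.5642
SE_diff = SEM × √2 ≈ 5.5642 × 1.4142 ≈ 7.8689
Minimum reliable difference = 2.576 × SE_diff ≈ 2.576 × 7.8689 ≈ 20.2704

20.27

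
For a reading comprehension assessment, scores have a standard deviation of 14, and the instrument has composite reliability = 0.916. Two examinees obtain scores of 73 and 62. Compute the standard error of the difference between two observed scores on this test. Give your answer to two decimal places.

SEM = 14.00000 · √(1 − 0.91600) = 14.00000 · √0.08400 ≈ 14.00000 · 0.28983 ≈ 4.05759
Standard error of the difference = 4.05759·√2 ≈ 5.73829

5.74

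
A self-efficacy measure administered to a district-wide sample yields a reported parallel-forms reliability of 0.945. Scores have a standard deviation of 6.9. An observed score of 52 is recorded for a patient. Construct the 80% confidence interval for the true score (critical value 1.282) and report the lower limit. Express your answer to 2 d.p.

SEM = 6.9000 · √(1 − 0.9450) = 6.9000 · √0.0550 ≈ 6.9000 · 0.2345 ≈ 1.6182
Margin = 1.282 · 1.6182 ≈ 2.0745
Lower bound: 52 − 2.0745 = 49.9255

49.93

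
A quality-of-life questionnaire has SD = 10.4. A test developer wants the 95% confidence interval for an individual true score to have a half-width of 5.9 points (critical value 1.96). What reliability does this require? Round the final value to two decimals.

SEM needed = half-width / z = 5.9/1.96 ≈ 3.0102
r = 1 − (SEM / SD)² = 1 − (3.0102 / 10.4)² ≈ 1 − 0.0838 ≈ 0.9162

0.92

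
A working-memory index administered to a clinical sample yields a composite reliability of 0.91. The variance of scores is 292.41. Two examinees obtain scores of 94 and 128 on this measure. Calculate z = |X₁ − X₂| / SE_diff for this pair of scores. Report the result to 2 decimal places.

4.69

SD = √292.41 = 17.10000
SEM = 17.10000*√(1 − 0.91000) ≃ 5.13000
SE_diff = SEM * √2 ≃ 5.13000 * 1.41421 ≃ 7.25492
z = |94 − 128| / 7.25492 = 34 / 7.25492 ≃ 4.68648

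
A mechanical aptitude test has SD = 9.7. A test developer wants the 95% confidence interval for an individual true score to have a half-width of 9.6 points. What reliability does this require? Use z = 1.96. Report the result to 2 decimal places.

Required SEM = 9.6 / 1.96 ≈ 4.8980
r = 1 − (SEM / SD)² = 1 − (4.8980 / 9.7)² ≈ 1 − 0.2550 ≈ 0.7450

0.75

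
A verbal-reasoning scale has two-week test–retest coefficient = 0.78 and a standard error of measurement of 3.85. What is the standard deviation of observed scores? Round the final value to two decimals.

8.21

SD = 3.85 / √(1 − 0.78) ≃ 8.2082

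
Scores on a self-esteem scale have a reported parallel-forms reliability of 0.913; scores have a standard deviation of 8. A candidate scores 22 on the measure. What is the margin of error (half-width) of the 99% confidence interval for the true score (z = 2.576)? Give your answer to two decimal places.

SEM = 8.00000 × √(1 − 0.91300) = 8.00000 × √0.08700 ≈ 8.00000 × 0.29496 ≈ 2.35966
Margin = 2.576 × 2.35966 ≈ 6.07849

6.08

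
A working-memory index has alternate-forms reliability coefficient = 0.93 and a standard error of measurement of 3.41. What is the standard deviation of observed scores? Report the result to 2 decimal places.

σ = SEM·(1 − r)^(−1/2) ≈ 3.41*3.7796 ≈ 12.8886

12.89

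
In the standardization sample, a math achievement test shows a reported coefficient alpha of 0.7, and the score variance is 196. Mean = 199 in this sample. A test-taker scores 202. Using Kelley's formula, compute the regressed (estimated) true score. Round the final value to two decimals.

Estimated true score = 0.700*202 + (1 − 0.700)*199 ≃ 201.100

201.10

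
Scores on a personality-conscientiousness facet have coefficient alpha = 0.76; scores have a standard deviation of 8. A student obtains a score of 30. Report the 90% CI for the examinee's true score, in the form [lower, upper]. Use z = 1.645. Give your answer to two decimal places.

[23.55, 36.45]

SEM = 8.00000·√(1 − 0.76000) ≈ 3.91918
Half-width = 1.645·3.91918 ≈ 6.44706
Interval: (23.55294, 36.44706)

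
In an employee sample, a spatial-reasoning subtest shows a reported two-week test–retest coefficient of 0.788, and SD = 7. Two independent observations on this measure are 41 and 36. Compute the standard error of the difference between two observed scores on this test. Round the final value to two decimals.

4.56

The standard error of measurement is 7.000·√(1 − 0.788) ≈ 7.000·0.460 ≈ 3.223.
SE_diff = SEM · √2 ≈ 3.223 · 1.414 ≈ 4.558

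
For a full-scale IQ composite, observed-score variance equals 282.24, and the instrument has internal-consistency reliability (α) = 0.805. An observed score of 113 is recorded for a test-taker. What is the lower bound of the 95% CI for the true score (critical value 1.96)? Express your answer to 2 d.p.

SD = √282.24 ≃ 16.8000
SEM = 16.8000 · √(1 − 0.8050) = 16.8000 · √0.1950 ≃ 16.8000 · 0.4416 ≃ 7.4187
Half-width = 1.96·7.4187 ≃ 14.5406
Lower limit = 113 − 14.5406 ≃ 98.4594

98.46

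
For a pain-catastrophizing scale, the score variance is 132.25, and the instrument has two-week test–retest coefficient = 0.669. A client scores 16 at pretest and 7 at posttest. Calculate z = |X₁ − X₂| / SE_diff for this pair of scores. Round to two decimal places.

0.96

SD = √132.25 = 11.5000
The standard error of measurement is 11.5000×√(1 − 0.6690) ≈ 11.5000×0.5753 ≈ 6.6162.
Standard error of the difference = 6.6162·√2 ≈ 9.3568
z = |16 − 7| / 9.3568 = 9 / 9.3568 ≈ 0.9619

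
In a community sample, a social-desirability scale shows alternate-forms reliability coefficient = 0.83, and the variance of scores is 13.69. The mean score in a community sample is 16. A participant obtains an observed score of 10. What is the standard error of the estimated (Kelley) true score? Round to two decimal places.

1.39

σ = 13.69^(1/2) = 3.7000
SE_est = SD · √(r(1 − r)) = 3.7000 · √0.1411 ≈ 3.7000 · 0.3756 ≈ 1.3898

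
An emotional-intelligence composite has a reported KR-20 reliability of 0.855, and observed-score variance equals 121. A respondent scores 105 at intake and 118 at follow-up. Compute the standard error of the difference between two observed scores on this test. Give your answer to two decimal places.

5.92

σ = 121^(1/2) = 11.0000
SEM = 11.0000 × √(1 − 0.8550) = 11.0000 × √0.1450 ≈ 11.0000 × 0.3808 ≈ 4.1887
Standard error of the difference = 4.1887·√2 ≈ 5.9237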